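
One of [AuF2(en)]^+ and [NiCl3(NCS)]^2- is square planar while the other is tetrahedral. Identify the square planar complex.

[AuF2(en)]^+

For [AuF2(en)]^+: Summing ligand charges against the +1 overall charge gives an oxidation state of +3 for gold. Group 11 minus oxidation state 3 gives a d⁸ configuration. A 5d d⁸ ion has a large crystal-field splitting; square planar leaves the high-energy d_{x²−y²} orbital empty and maximises CFSE. → square planar.
For [NiCl3(NCS)]^2-: Each chloride is −1; each isothiocyanate is −1; balancing the −2 overall charge requires Ni(II). Ni sits in group 10, so the d-electron count is 10 − 2 = 8. Chloride and isothiocyanate are weak-field ligands. With weak-field ligands the CFSE gain from square planar is small, so a 3d d⁸ ion takes the sterically preferred tetrahedral geometry. → tetrahedral.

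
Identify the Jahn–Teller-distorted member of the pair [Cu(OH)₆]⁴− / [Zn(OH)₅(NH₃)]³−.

[Cu(OH)₆]⁴−: Summing ligand charges against the −4 overall charge gives an oxidation state of +2 for copper. Group 11 minus oxidation state 2 gives a d⁹ configuration. The t₂g⁶e_g³ configuration has an unevenly filled e_g set; the Jahn–Teller theorem predicts a tetragonal distortion (typically axial elongation) to lift the degeneracy.
[Zn(OH)₅(NH₃)]³−: Summing ligand charges against the −3 overall charge gives an oxidation state of +2 for zinc. Group 12 minus oxidation state 2 gives a d¹⁰ configuration. The d¹⁰ configuration leaves the e_g set evenly filled (or empty) — no strong Jahn–Teller driving force.

[Cu(OH)₆]⁴−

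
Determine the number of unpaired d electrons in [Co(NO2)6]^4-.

Ligand charges: each nitro (N-bound nitrite) is −1. With an overall charge of −4 the cobalt centre must be in the +2 oxidation state.
Group 9 minus oxidation state 2 gives a d⁷ configuration.
The spin state decides the count: Nitro (N-bound nitrite) is a strong-field ligand (high in the spectrochemical series) for a first-row metal, so the complex is low-spin.
An octahedral low-spin d⁷ ion is t₂g⁶e_g¹, giving 1 unpaired electron.

1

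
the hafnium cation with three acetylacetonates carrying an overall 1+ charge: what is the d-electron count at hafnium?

Each acetylacetonate is −1; balancing the +1 overall charge requires Hf(IV).
Hf sits in group 4, so the d-electron count is 4 − 4 = 0.

d⁰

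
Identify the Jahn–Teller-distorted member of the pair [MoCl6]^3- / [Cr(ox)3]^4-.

[Cr(ox)3]^4-

[MoCl6]^3-: Each chloride is −1; balancing the −3 overall charge requires Mo(III). Molybdenum is a group-6 element; Mo(III) is therefore d³. The d³ configuration leaves the e_g set evenly filled (or empty) — no strong Jahn–Teller driving force.
[Cr(ox)3]^4-: Each oxalate is −2; balancing the −4 overall charge requires Cr(II). Chromium is a group-6 element; Cr(II) is therefore d⁴. Oxalate is a weak-field ligand for a first-row metal, so the complex is high-spin. The t₂g³e_g¹ (high-spin) configuration has an unevenly filled e_g set; the Jahn–Teller theorem predicts a tetragonal distortion (typically axial elongation) to lift the degeneracy.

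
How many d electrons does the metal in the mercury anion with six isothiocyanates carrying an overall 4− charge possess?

Each isothiocyanate is −1; balancing the −4 overall charge requires Hg(II).
Mercury is a group-12 element; Hg(II) is therefore d¹⁰.

d¹⁰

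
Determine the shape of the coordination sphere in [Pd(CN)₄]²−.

square planar

Each cyanide is −1; balancing the −2 overall charge requires Pd(II).
Pd sits in group 10, so the d-electron count is 10 − 2 = 8.
Coordination number: 4.
A 4d d⁸ ion has a large crystal-field splitting; square planar leaves the high-energy d_{x²−y²} orbital empty and maximises CFSE.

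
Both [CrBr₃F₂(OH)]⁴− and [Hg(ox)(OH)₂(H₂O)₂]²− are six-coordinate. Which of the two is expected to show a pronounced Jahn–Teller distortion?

[CrBr₃F₂(OH)]⁴−: Ligand charges: each bromide is −1; each fluoride is −1; each hydroxide is −1. With an overall charge of −4 the chromium centre must be in the +2 oxidation state. Group 6 minus oxidation state 2 gives a d⁴ configuration. Bromide, fluoride, and hydroxide are weak-field ligands for a first-row metal, so the complex is high-spin. The t₂g³e_g¹ (high-spin) configuration has an unevenly filled e_g set; the Jahn–Teller theorem predicts a tetragonal distortion (typically axial elongation) to lift the degeneracy.
[Hg(ox)(OH)₂(H₂O)₂]²−: Each oxalate is −2; each hydroxide is −1; water is neutral; balancing the −2 overall charge requires Hg(II). Group 12 minus oxidation state 2 gives a d¹⁰ configuration. The d¹⁰ configuration leaves the e_g set evenly filled (or empty) — no strong Jahn–Teller driving force.

[CrBr₃F₂(OH)]⁴−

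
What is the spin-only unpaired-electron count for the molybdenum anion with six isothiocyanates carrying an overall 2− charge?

2

Summing ligand charges against the −2 overall charge gives an oxidation state of +4 for molybdenum.
Mo sits in group 6, so the d-electron count is 6 − 4 = 2.
In an octahedral field the d² configuration is t₂g²e_g⁰ (only one arrangement possible), giving 2 unpaired electrons.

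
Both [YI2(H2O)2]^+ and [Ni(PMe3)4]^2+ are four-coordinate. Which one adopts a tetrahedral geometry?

[YI2(H2O)2]^+

For [YI2(H2O)2]^+: Summing ligand charges against the +1 overall charge gives an oxidation state of +3 for yttrium. Yttrium is a group-3 element; Y(III) is therefore d⁰. A d⁰ ion has no crystal-field stabilisation preference between square planar and tetrahedral, so four ligands adopt the sterically favoured tetrahedral geometry. → tetrahedral.
For [Ni(PMe3)4]^2+: Ligand charges: trimethylphosphine is neutral. With an overall charge of +2 the nickel centre must be in the +2 oxidation state. Ni sits in group 10, so the d-electron count is 10 − 2 = 8. Trimethylphosphine is a strong-field ligand (high in the spectrochemical series). A 3d d⁸ ion with strong-field ligands gains enough CFSE to favour square planar over tetrahedral. → square planar.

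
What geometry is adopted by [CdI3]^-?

trigonal planar

Summing ligand charges against the −1 overall charge gives an oxidation state of +2 for cadmium.
Cadmium is a group-12 element; Cd(II) is therefore d¹⁰.
With 3 monodentate ligands the coordination number is 3.
Three ligands around a d¹⁰ centre minimise repulsion in a trigonal-planar arrangement.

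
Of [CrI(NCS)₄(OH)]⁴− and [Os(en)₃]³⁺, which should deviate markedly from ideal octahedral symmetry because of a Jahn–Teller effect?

[CrI(NCS)₄(OH)]⁴−

[CrI(NCS)₄(OH)]⁴−: Summing ligand charges against the −4 overall charge gives an oxidation state of +2 for chromium. Cr sits in group 6, so the d-electron count is 6 − 2 = 4. Hydroxide, iodide, and isothiocyanate are weak-field ligands for a first-row metal, so the complex is high-spin. The t₂g³e_g¹ (high-spin) configuration has an unevenly filled e_g set; the Jahn–Teller theorem predicts a tetragonal distortion (typically axial elongation) to lift the degeneracy.
[Os(en)₃]³⁺: Summing ligand charges against the +3 overall charge gives an oxidation state of +3 for osmium. Group 8 minus oxidation state 3 gives a d⁵ configuration. A 5d ion has a large Δₒ and is invariably low-spin. The d⁵ configuration leaves the e_g set evenly filled (or empty) — no strong Jahn–Teller driving force.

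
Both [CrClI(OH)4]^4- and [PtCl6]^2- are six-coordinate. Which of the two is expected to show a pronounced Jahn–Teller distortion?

[CrClI(OH)4]^4-: Summing ligand charges against the −4 overall charge gives an oxidation state of +2 for chromium. Chromium is a group-6 element; Cr(II) is therefore d⁴. Chloride, hydroxide, and iodide are weak-field ligands for a first-row metal, so the complex is high-spin. The t₂g³e_g¹ (high-spin) configuration has an unevenly filled e_g set; the Jahn–Teller theorem predicts a tetragonal distortion (typically axial elongation) to lift the degeneracy.
[PtCl6]^2-: Each chloride is −1; balancing the −2 overall charge requires Pt(IV). Platinum is a group-10 element; Pt(IV) is therefore d⁶. A 5d ion has a large Δₒ and is invariably low-spin. The d⁶ configuration leaves the e_g set evenly filled (or empty) — no strong Jahn–Teller driving force.

[CrClI(OH)4]^4-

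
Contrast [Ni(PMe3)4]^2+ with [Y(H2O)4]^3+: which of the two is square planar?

[Ni(PMe3)4]^2+

For [Ni(PMe3)4]^2+: Trimethylphosphine is neutral; balancing the +2 overall charge requires Ni(II). Group 10 minus oxidation state 2 gives a d⁸ configuration. Trimethylphosphine is a strong-field ligand (high in the spectrochemical series). A 3d d⁸ ion with strong-field ligands gains enough CFSE to favour square planar over tetrahedral. → square planar.
For [Y(H2O)4]^3+: Ligand charges: water is neutral. With an overall charge of +3 the yttrium centre must be in the +3 oxidation state. Yttrium is a group-3 element; Y(III) is therefore d⁰. A d⁰ ion has no crystal-field stabilisation preference between square planar and tetrahedral, so four ligands adopt the sterically favoured tetrahedral geometry. → tetrahedral.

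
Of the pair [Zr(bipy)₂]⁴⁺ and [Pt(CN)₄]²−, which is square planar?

[Pt(CN)₄]²−

For [Zr(bipy)₂]⁴⁺: Summing ligand charges against the +4 overall charge gives an oxidation state of +4 for zirconium. Group 4 minus oxidation state 4 gives a d⁰ configuration. A d⁰ ion has no crystal-field stabilisation preference between square planar and tetrahedral, so four ligands adopt the sterically favoured tetrahedral geometry. → tetrahedral.
For [Pt(CN)₄]²−: Summing ligand charges against the −2 overall charge gives an oxidation state of +2 for platinum. Group 10 minus oxidation state 2 gives a d⁸ configuration. A 5d d⁸ ion has a large crystal-field splitting; square planar leaves the high-energy d_{x²−y²} orbital empty and maximises CFSE. → square planar.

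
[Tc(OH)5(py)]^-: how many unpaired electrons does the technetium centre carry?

3

Summing ligand charges against the −1 overall charge gives an oxidation state of +4 for technetium.
Technetium is a group-7 element; Tc(IV) is therefore d³.
In an octahedral field the d³ configuration is t₂g³e_g⁰ (only one arrangement possible), giving 3 unpaired electrons.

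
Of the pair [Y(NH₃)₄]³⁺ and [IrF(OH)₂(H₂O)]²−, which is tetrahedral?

For [Y(NH₃)₄]³⁺: Ligand charges: ammonia is neutral. With an overall charge of +3 the yttrium centre must be in the +3 oxidation state. Group 3 minus oxidation state 3 gives a d⁰ configuration. A d⁰ ion has no crystal-field stabilisation preference between square planar and tetrahedral, so four ligands adopt the sterically favoured tetrahedral geometry. → tetrahedral.
For [IrF(OH)₂(H₂O)]²−: Ligand charges: each fluoride is −1; each hydroxide is −1; water is neutral. With an overall charge of −2 the iridium centre must be in the +1 oxidation state. Ir sits in group 9, so the d-electron count is 9 − 1 = 8. A 5d d⁸ ion has a large crystal-field splitting; square planar leaves the high-energy d_{x²−y²} orbital empty and maximises CFSE. → square planar.

[Y(NH₃)₄]³⁺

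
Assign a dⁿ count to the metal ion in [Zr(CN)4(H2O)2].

d⁰

Summing ligand charges against the 0 overall charge gives an oxidation state of +4 for zirconium.
Group 4 minus oxidation state 4 gives a d⁰ configuration.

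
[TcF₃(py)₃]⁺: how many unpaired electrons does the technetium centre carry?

Summing ligand charges against the +1 overall charge gives an oxidation state of +4 for technetium.
Technetium is a group-7 element; Tc(IV) is therefore d³.
In an octahedral field the d³ configuration is t₂g³e_g⁰ (only one arrangement possible), giving 3 unpaired electrons.

3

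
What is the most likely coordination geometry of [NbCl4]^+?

tetrahedral

Ligand charges: each chloride is −1. With an overall charge of +1 the niobium centre must be in the +5 oxidation state.
Niobium is a group-5 element; Nb(V) is therefore d⁰.
Coordination number: 4.
A d⁰ ion has no crystal-field stabilisation preference between square planar and tetrahedral, so four ligands adopt the sterically favoured tetrahedral geometry.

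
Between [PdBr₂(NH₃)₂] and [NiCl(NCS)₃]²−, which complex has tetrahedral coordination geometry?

[NiCl(NCS)₃]²−

For [PdBr₂(NH₃)₂]: Each bromide is −1; ammonia is neutral; balancing the 0 overall charge requires Pd(II). Group 10 minus oxidation state 2 gives a d⁸ configuration. A 4d d⁸ ion has a large crystal-field splitting; square planar leaves the high-energy d_{x²−y²} orbital empty and maximises CFSE. → square planar.
For [NiCl(NCS)₃]²−: Summing ligand charges against the −2 overall charge gives an oxidation state of +2 for nickel. Nickel is a group-10 element; Ni(II) is therefore d⁸. Chloride and isothiocyanate are weak-field ligands. With weak-field ligands the CFSE gain from square planar is small, so a 3d d⁸ ion takes the sterically preferred tetrahedral geometry. → tetrahedral.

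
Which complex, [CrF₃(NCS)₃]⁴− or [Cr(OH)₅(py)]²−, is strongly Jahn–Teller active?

[CrF₃(NCS)₃]⁴−

[CrF₃(NCS)₃]⁴−: Summing ligand charges against the −4 overall charge gives an oxidation state of +2 for chromium. Chromium is a group-6 element; Cr(II) is therefore d⁴. Fluoride and isothiocyanate are weak-field ligands for a first-row metal, so the complex is high-spin. The t₂g³e_g¹ (high-spin) configuration has an unevenly filled e_g set; the Jahn–Teller theorem predicts a tetragonal distortion (typically axial elongation) to lift the degeneracy.
[Cr(OH)₅(py)]²−: Ligand charges: each hydroxide is −1; pyridine is neutral. With an overall charge of −2 the chromium centre must be in the +3 oxidation state. Cr sits in group 6, so the d-electron count is 6 − 3 = 3. The d³ configuration leaves the e_g set evenly filled (or empty) — no strong Jahn–Teller driving force.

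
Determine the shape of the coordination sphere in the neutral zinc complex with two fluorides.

Summing ligand charges against the 0 overall charge gives an oxidation state of +2 for zinc.
Group 12 minus oxidation state 2 gives a d¹⁰ configuration.
Coordination number: 2.
A d¹⁰ ion with only two ligands adopts a linear arrangement (sp hybridisation; no CFSE preference).

linear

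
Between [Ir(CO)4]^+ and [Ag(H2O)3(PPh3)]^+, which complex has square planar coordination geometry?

For [Ir(CO)4]^+: Ligand charges: carbonyl is neutral. With an overall charge of +1 the iridium centre must be in the +1 oxidation state. Group 9 minus oxidation state 1 gives a d⁸ configuration. A 5d d⁸ ion has a large crystal-field splitting; square planar leaves the high-energy d_{x²−y²} orbital empty and maximises CFSE. → square planar.
For [Ag(H2O)3(PPh3)]^+: Summing ligand charges against the +1 overall charge gives an oxidation state of +1 for silver. Group 11 minus oxidation state 1 gives a d¹⁰ configuration. A d¹⁰ ion has no crystal-field stabilisation preference between square planar and tetrahedral, so four ligands adopt the sterically favoured tetrahedral geometry. → tetrahedral.

[Ir(CO)4]^+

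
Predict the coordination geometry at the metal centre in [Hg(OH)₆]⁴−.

octahedral

Summing ligand charges against the −4 overall charge gives an oxidation state of +2 for mercury.
Mercury is a group-12 element; Hg(II) is therefore d¹⁰.
Coordination number: 6.
Six donors around a single metal centre give an octahedral coordination sphere.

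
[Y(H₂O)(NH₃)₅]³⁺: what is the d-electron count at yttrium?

d0

Water is neutral; ammonia is neutral; balancing the +3 overall charge requires Y(III).
Y sits in group 3, so the d-electron count is 3 − 3 = 0.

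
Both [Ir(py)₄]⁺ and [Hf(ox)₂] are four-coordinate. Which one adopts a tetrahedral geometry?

[Hf(ox)₂]

For [Ir(py)₄]⁺: Summing ligand charges against the +1 overall charge gives an oxidation state of +1 for iridium. Group 9 minus oxidation state 1 gives a d⁸ configuration. A 5d d⁸ ion has a large crystal-field splitting; square planar leaves the high-energy d_{x²−y²} orbital empty and maximises CFSE. → square planar.
For [Hf(ox)₂]: Each oxalate is −2; balancing the 0 overall charge requires Hf(IV). Hf sits in group 4, so the d-electron count is 4 − 4 = 0. A d⁰ ion has no crystal-field stabilisation preference between square planar and tetrahedral, so four ligands adopt the sterically favoured tetrahedral geometry. → tetrahedral.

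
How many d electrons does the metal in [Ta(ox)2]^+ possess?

d⁰

Summing ligand charges against the +1 overall charge gives an oxidation state of +5 for tantalum.
Ta sits in group 5, so the d-electron count is 5 − 5 = 0.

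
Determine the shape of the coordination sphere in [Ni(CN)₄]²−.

square planar

Each cyanide is −1; balancing the −2 overall charge requires Ni(II).
Group 10 minus oxidation state 2 gives a d⁸ configuration.
With 4 monodentate ligands the coordination number is 4.
Cyanide is a strong-field ligand (high in the spectrochemical series).
A 3d d⁸ ion with strong-field ligands gains enough CFSE to favour square planar over tetrahedral.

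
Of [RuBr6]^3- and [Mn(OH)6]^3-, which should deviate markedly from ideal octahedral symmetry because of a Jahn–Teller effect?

[Mn(OH)6]^3-

[RuBr6]^3-: Each bromide is −1; balancing the −3 overall charge requires Ru(III). Ruthenium is a group-8 element; Ru(III) is therefore d⁵. A 4d ion has a large Δₒ and is invariably low-spin. The d⁵ configuration leaves the e_g set evenly filled (or empty) — no strong Jahn–Teller driving force.
[Mn(OH)6]^3-: Each hydroxide is −1; balancing the −3 overall charge requires Mn(III). Mn sits in group 7, so the d-electron count is 7 − 3 = 4. Hydroxide is a weak-field ligand for a first-row metal, so the complex is high-spin. The t₂g³e_g¹ (high-spin) configuration has an unevenly filled e_g set; the Jahn–Teller theorem predicts a tetragonal distortion (typically axial elongation) to lift the degeneracy.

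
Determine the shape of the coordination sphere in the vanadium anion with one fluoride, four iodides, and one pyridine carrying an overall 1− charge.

Ligand charges: each fluoride is −1; each iodide is −1; pyridine is neutral. With an overall charge of −1 the vanadium centre must be in the +4 oxidation state.
Vanadium is a group-5 element; V(IV) is therefore d¹.
With 6 monodentate ligands the coordination number is 6.
Six donors around a single metal centre give an octahedral coordination sphere.

octahedral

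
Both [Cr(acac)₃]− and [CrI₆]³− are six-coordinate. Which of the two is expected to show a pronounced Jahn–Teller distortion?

[Cr(acac)₃]−

[Cr(acac)₃]−: Each acetylacetonate is −1; balancing the −1 overall charge requires Cr(II). Chromium is a group-6 element; Cr(II) is therefore d⁴. Acetylacetonate is a weak-field ligand for a first-row metal, so the complex is high-spin. The t₂g³e_g¹ (high-spin) configuration has an unevenly filled e_g set; the Jahn–Teller theorem predicts a tetragonal distortion (typically axial elongation) to lift the degeneracy.
[CrI₆]³−: Ligand charges: each iodide is −1. With an overall charge of −3 the chromium centre must be in the +3 oxidation state. Chromium is a group-6 element; Cr(III) is therefore d³. The d³ configuration leaves the e_g set evenly filled (or empty) — no strong Jahn–Teller driving force.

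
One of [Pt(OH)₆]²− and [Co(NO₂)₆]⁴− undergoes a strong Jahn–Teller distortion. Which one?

[Pt(OH)₆]²−: Ligand charges: each hydroxide is −1. With an overall charge of −2 the platinum centre must be in the +4 oxidation state. Pt sits in group 10, so the d-electron count is 10 − 4 = 6. A 5d ion has a large Δₒ and is invariably low-spin. The d⁶ configuration leaves the e_g set evenly filled (or empty) — no strong Jahn–Teller driving force.
[Co(NO₂)₆]⁴−: Each nitro (N-bound nitrite) is −1; balancing the −4 overall charge requires Co(II). Group 9 minus oxidation state 2 gives a d⁷ configuration. Nitro (N-bound nitrite) is a strong-field ligand (high in the spectrochemical series) for a first-row metal, so the complex is low-spin. The t₂g⁶e_g¹ (low-spin) configuration has an unevenly filled e_g set; the Jahn–Teller theorem predicts a tetragonal distortion (typically axial elongation) to lift the degeneracy.

[Co(NO₂)₆]⁴−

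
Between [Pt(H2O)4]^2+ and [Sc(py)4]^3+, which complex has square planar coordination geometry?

For [Pt(H2O)4]^2+: Ligand charges: water is neutral. With an overall charge of +2 the platinum centre must be in the +2 oxidation state. Platinum is a group-10 element; Pt(II) is therefore d⁸. A 5d d⁸ ion has a large crystal-field splitting; square planar leaves the high-energy d_{x²−y²} orbital empty and maximises CFSE. → square planar.
For [Sc(py)4]^3+: Summing ligand charges against the +3 overall charge gives an oxidation state of +3 for scandium. Scandium is a group-3 element; Sc(III) is therefore d⁰. A d⁰ ion has no crystal-field stabilisation preference between square planar and tetrahedral, so four ligands adopt the sterically favoured tetrahedral geometry. → tetrahedral.

[Pt(H2O)4]^2+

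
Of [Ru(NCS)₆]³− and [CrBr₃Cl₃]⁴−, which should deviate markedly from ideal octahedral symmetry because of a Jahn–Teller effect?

[CrBr₃Cl₃]⁴−

[Ru(NCS)₆]³−: Ligand charges: each isothiocyanate is −1. With an overall charge of −3 the ruthenium centre must be in the +3 oxidation state. Group 8 minus oxidation state 3 gives a d⁵ configuration. A 4d ion has a large Δₒ and is invariably low-spin. The d⁵ configuration leaves the e_g set evenly filled (or empty) — no strong Jahn–Teller driving force.
[CrBr₃Cl₃]⁴−: Each bromide is −1; each chloride is −1; balancing the −4 overall charge requires Cr(II). Group 6 minus oxidation state 2 gives a d⁴ configuration. Bromide and chloride are weak-field ligands for a first-row metal, so the complex is high-spin. The t₂g³e_g¹ (high-spin) configuration has an unevenly filled e_g set; the Jahn–Teller theorem predicts a tetragonal distortion (typically axial elongation) to lift the degeneracy.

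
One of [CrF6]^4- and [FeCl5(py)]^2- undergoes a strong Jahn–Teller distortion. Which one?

[CrF6]^4-

[CrF6]^4-: Summing ligand charges against the −4 overall charge gives an oxidation state of +2 for chromium. Chromium is a group-6 element; Cr(II) is therefore d⁴. Fluoride is a weak-field ligand for a first-row metal, so the complex is high-spin. The t₂g³e_g¹ (high-spin) configuration has an unevenly filled e_g set; the Jahn–Teller theorem predicts a tetragonal distortion (typically axial elongation) to lift the degeneracy.
[FeCl5(py)]^2-: Summing ligand charges against the −2 overall charge gives an oxidation state of +3 for iron. Iron is a group-8 element; Fe(III) is therefore d⁵. Chloride is a weak-field ligand for a first-row metal, so the complex is high-spin. The d⁵ configuration leaves the e_g set evenly filled (or empty) — no strong Jahn–Teller driving force.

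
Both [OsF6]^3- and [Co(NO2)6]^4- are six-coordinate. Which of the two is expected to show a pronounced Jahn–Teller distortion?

[OsF6]^3-: Each fluoride is −1; balancing the −3 overall charge requires Os(III). Osmium is a group-8 element; Os(III) is therefore d⁵. A 5d ion has a large Δₒ and is invariably low-spin. The d⁵ configuration leaves the e_g set evenly filled (or empty) — no strong Jahn–Teller driving force.
[Co(NO2)6]^4-: Each nitro (N-bound nitrite) is −1; balancing the −4 overall charge requires Co(II). Group 9 minus oxidation state 2 gives a d⁷ configuration. Nitro (N-bound nitrite) is a strong-field ligand (high in the spectrochemical series) for a first-row metal, so the complex is low-spin. The t₂g⁶e_g¹ (low-spin) configuration has an unevenly filled e_g set; the Jahn–Teller theorem predicts a tetragonal distortion (typically axial elongation) to lift the degeneracy.

[Co(NO2)6]^4-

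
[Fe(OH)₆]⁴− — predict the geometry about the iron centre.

octahedral

Ligand charges: each hydroxide is −1. With an overall charge of −4 the iron centre must be in the +2 oxidation state.
Group 8 minus oxidation state 2 gives a d⁶ configuration.
Coordination number: 6.
Six donors around a single metal centre give an octahedral coordination sphere.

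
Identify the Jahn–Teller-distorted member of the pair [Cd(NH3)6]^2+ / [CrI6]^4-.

[Cd(NH3)6]^2+: Ammonia is neutral; balancing the +2 overall charge requires Cd(II). Cadmium is a group-12 element; Cd(II) is therefore d¹⁰. The d¹⁰ configuration leaves the e_g set evenly filled (or empty) — no strong Jahn–Teller driving force.
[CrI6]^4-: Summing ligand charges against the −4 overall charge gives an oxidation state of +2 for chromium. Chromium is a group-6 element; Cr(II) is therefore d⁴. Iodide is a weak-field ligand for a first-row metal, so the complex is high-spin. The t₂g³e_g¹ (high-spin) configuration has an unevenly filled e_g set; the Jahn–Teller theorem predicts a tetragonal distortion (typically axial elongation) to lift the degeneracy.

[CrI6]^4-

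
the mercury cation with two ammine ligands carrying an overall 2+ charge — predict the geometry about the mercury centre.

linear

Summing ligand charges against the +2 overall charge gives an oxidation state of +2 for mercury.
Group 12 minus oxidation state 2 gives a d¹⁰ configuration.
With 2 monodentate ligands the coordination number is 2.
A d¹⁰ ion with only two ligands adopts a linear arrangement (sp hybridisation; no CFSE preference).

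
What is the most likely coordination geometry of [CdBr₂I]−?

trigonal planar

Summing ligand charges against the −1 overall charge gives an oxidation state of +2 for cadmium.
Cd sits in group 12, so the d-electron count is 12 − 2 = 10.
Coordination number: 3.
Three ligands around a d¹⁰ centre minimise repulsion in a trigonal-planar arrangement.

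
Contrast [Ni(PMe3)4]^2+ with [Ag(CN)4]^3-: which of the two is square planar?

For [Ni(PMe3)4]^2+: Ligand charges: trimethylphosphine is neutral. With an overall charge of +2 the nickel centre must be in the +2 oxidation state. Group 10 minus oxidation state 2 gives a d⁸ configuration. Trimethylphosphine is a strong-field ligand (high in the spectrochemical series). A 3d d⁸ ion with strong-field ligands gains enough CFSE to favour square planar over tetrahedral. → square planar.
For [Ag(CN)4]^3-: Each cyanide is −1; balancing the −3 overall charge requires Ag(I). Ag sits in group 11, so the d-electron count is 11 − 1 = 10. A d¹⁰ ion has no crystal-field stabilisation preference between square planar and tetrahedral, so four ligands adopt the sterically favoured tetrahedral geometry. → tetrahedral.

[Ni(PMe3)4]^2+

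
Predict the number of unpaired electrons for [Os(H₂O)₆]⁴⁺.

Summing ligand charges against the +4 overall charge gives an oxidation state of +4 for osmium.
Group 8 minus oxidation state 4 gives a d⁴ configuration.
The spin state decides the count: a 5d ion has a large Δₒ and is invariably low-spin.
An octahedral low-spin d⁴ ion is t₂g⁴e_g⁰, giving 2 unpaired electrons.

2 unpaired electrons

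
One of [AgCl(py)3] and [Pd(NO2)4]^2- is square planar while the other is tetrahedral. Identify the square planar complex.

[Pd(NO2)4]^2-

For [AgCl(py)3]: Ligand charges: each chloride is −1; pyridine is neutral. With an overall charge of 0 the silver centre must be in the +1 oxidation state. Ag sits in group 11, so the d-electron count is 11 − 1 = 10. A d¹⁰ ion has no crystal-field stabilisation preference between square planar and tetrahedral, so four ligands adopt the sterically favoured tetrahedral geometry. → tetrahedral.
For [Pd(NO2)4]^2-: Ligand charges: each nitro (N-bound nitrite) is −1. With an overall charge of −2 the palladium centre must be in the +2 oxidation state. Group 10 minus oxidation state 2 gives a d⁸ configuration. A 4d d⁸ ion has a large crystal-field splitting; square planar leaves the high-energy d_{x²−y²} orbital empty and maximises CFSE. → square planar.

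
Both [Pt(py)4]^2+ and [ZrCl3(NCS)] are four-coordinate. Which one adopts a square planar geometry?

For [Pt(py)4]^2+: Summing ligand charges against the +2 overall charge gives an oxidation state of +2 for platinum. Group 10 minus oxidation state 2 gives a d⁸ configuration. A 5d d⁸ ion has a large crystal-field splitting; square planar leaves the high-energy d_{x²−y²} orbital empty and maximises CFSE. → square planar.
For [ZrCl3(NCS)]: Ligand charges: each chloride is −1; each isothiocyanate is −1. With an overall charge of 0 the zirconium centre must be in the +4 oxidation state. Group 4 minus oxidation state 4 gives a d⁰ configuration. A d⁰ ion has no crystal-field stabilisation preference between square planar and tetrahedral, so four ligands adopt the sterically favoured tetrahedral geometry. → tetrahedral.

[Pt(py)4]^2+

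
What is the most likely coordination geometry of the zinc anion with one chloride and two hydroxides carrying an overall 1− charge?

Summing ligand charges against the −1 overall charge gives an oxidation state of +2 for zinc.
Zn sits in group 12, so the d-electron count is 12 − 2 = 10.
Coordination number: 3.
Three ligands around a d¹⁰ centre minimise repulsion in a trigonal-planar arrangement.

trigonal planar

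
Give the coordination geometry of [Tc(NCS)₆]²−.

octahedral

Each isothiocyanate is −1; balancing the −2 overall charge requires Tc(IV).
Group 7 minus oxidation state 4 gives a d³ configuration.
With 6 monodentate ligands the coordination number is 6.
Six donors around a single metal centre give an octahedral coordination sphere.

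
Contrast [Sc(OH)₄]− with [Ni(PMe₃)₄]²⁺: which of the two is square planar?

[Ni(PMe₃)₄]²⁺

For [Sc(OH)₄]−: Ligand charges: each hydroxide is −1. With an overall charge of −1 the scandium centre must be in the +3 oxidation state. Sc sits in group 3, so the d-electron count is 3 − 3 = 0. A d⁰ ion has no crystal-field stabilisation preference between square planar and tetrahedral, so four ligands adopt the sterically favoured tetrahedral geometry. → tetrahedral.
For [Ni(PMe₃)₄]²⁺: Ligand charges: trimethylphosphine is neutral. With an overall charge of +2 the nickel centre must be in the +2 oxidation state. Group 10 minus oxidation state 2 gives a d⁸ configuration. Trimethylphosphine is a strong-field ligand (high in the spectrochemical series). A 3d d⁸ ion with strong-field ligands gains enough CFSE to favour square planar over tetrahedral. → square planar.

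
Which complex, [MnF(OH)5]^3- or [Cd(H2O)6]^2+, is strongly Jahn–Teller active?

[MnF(OH)5]^3-

[MnF(OH)5]^3-: Each fluoride is −1; each hydroxide is −1; balancing the −3 overall charge requires Mn(III). Mn sits in group 7, so the d-electron count is 7 − 3 = 4. Fluoride and hydroxide are weak-field ligands for a first-row metal, so the complex is high-spin. The t₂g³e_g¹ (high-spin) configuration has an unevenly filled e_g set; the Jahn–Teller theorem predicts a tetragonal distortion (typically axial elongation) to lift the degeneracy.
[Cd(H2O)6]^2+: Ligand charges: water is neutral. With an overall charge of +2 the cadmium centre must be in the +2 oxidation state. Cd sits in group 12, so the d-electron count is 12 − 2 = 10. The d¹⁰ configuration leaves the e_g set evenly filled (or empty) — no strong Jahn–Teller driving force.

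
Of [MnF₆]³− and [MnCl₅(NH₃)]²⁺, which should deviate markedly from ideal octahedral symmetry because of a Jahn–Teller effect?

[MnF₆]³−

[MnF₆]³−: Each fluoride is −1; balancing the −3 overall charge requires Mn(III). Mn sits in group 7, so the d-electron count is 7 − 3 = 4. Fluoride is a weak-field ligand for a first-row metal, so the complex is high-spin. The t₂g³e_g¹ (high-spin) configuration has an unevenly filled e_g set; the Jahn–Teller theorem predicts a tetragonal distortion (typically axial elongation) to lift the degeneracy.
[MnCl₅(NH₃)]²⁺: Ligand charges: each chloride is −1; ammonia is neutral. With an overall charge of +2 the manganese centre must be in the +7 oxidation state. Mn sits in group 7, so the d-electron count is 7 − 7 = 0. The d⁰ configuration leaves the e_g set evenly filled (or empty) — no strong Jahn–Teller driving force.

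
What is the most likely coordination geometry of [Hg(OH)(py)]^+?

linear

Each hydroxide is −1; pyridine is neutral; balancing the +1 overall charge requires Hg(II).
Group 12 minus oxidation state 2 gives a d¹⁰ configuration.
With 2 monodentate ligands the coordination number is 2.
A d¹⁰ ion with only two ligands adopts a linear arrangement (sp hybridisation; no CFSE preference).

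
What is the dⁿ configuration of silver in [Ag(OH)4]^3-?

d¹⁰

Each hydroxide is −1; balancing the −3 overall charge requires Ag(I).
Group 11 minus oxidation state 1 gives a d¹⁰ configuration.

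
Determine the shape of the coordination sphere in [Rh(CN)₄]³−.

Each cyanide is −1; balancing the −3 overall charge requires Rh(I).
Rhodium is a group-9 element; Rh(I) is therefore d⁸.
With 4 monodentate ligands the coordination number is 4.
A 4d d⁸ ion has a large crystal-field splitting; square planar leaves the high-energy d_{x²−y²} orbital empty and maximises CFSE.

square planar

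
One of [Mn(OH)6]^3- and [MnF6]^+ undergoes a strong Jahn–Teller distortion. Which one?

[Mn(OH)6]^3-

[Mn(OH)6]^3-: Summing ligand charges against the −3 overall charge gives an oxidation state of +3 for manganese. Manganese is a group-7 element; Mn(III) is therefore d⁴. Hydroxide is a weak-field ligand for a first-row metal, so the complex is high-spin. The t₂g³e_g¹ (high-spin) configuration has an unevenly filled e_g set; the Jahn–Teller theorem predicts a tetragonal distortion (typically axial elongation) to lift the degeneracy.
[MnF6]^+: Ligand charges: each fluoride is −1. With an overall charge of +1 the manganese centre must be in the +7 oxidation state. Mn sits in group 7, so the d-electron count is 7 − 7 = 0. The d⁰ configuration leaves the e_g set evenly filled (or empty) — no strong Jahn–Teller driving force.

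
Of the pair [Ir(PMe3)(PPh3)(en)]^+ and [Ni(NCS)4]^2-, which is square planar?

For [Ir(PMe3)(PPh3)(en)]^+: Ligand charges: trimethylphosphine is neutral; triphenylphosphine is neutral; ethylenediamine is neutral. With an overall charge of +1 the iridium centre must be in the +1 oxidation state. Ir sits in group 9, so the d-electron count is 9 − 1 = 8. A 5d d⁸ ion has a large crystal-field splitting; square planar leaves the high-energy d_{x²−y²} orbital empty and maximises CFSE. → square planar.
For [Ni(NCS)4]^2-: Each isothiocyanate is −1; balancing the −2 overall charge requires Ni(II). Nickel is a group-10 element; Ni(II) is therefore d⁸. Isothiocyanate is a weak-field ligand. With weak-field ligands the CFSE gain from square planar is small, so a 3d d⁸ ion takes the sterically preferred tetrahedral geometry. → tetrahedral.

[Ir(PMe3)(PPh3)(en)]^+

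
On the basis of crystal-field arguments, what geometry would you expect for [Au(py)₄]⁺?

tetrahedral

Ligand charges: pyridine is neutral. With an overall charge of +1 the gold centre must be in the +1 oxidation state.
Group 11 minus oxidation state 1 gives a d¹⁰ configuration.
With 4 monodentate ligands the coordination number is 4.
A d¹⁰ ion has no crystal-field stabilisation preference between square planar and tetrahedral, so four ligands adopt the sterically favoured tetrahedral geometry.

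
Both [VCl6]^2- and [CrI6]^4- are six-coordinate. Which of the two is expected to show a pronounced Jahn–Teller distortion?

[CrI6]^4-

[VCl6]^2-: Ligand charges: each chloride is −1. With an overall charge of −2 the vanadium centre must be in the +4 oxidation state. V sits in group 5, so the d-electron count is 5 − 4 = 1. The d¹ configuration leaves the e_g set evenly filled (or empty) — no strong Jahn–Teller driving force.
[CrI6]^4-: Ligand charges: each iodide is −1. With an overall charge of −4 the chromium centre must be in the +2 oxidation state. Group 6 minus oxidation state 2 gives a d⁴ configuration. Iodide is a weak-field ligand for a first-row metal, so the complex is high-spin. The t₂g³e_g¹ (high-spin) configuration has an unevenly filled e_g set; the Jahn–Teller theorem predicts a tetragonal distortion (typically axial elongation) to lift the degeneracy.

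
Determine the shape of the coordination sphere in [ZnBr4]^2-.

tetrahedral

Summing ligand charges against the −2 overall charge gives an oxidation state of +2 for zinc.
Zn sits in group 12, so the d-electron count is 12 − 2 = 10.
With 4 monodentate ligands the coordination number is 4.
A d¹⁰ ion has no crystal-field stabilisation preference between square planar and tetrahedral, so four ligands adopt the sterically favoured tetrahedral geometry.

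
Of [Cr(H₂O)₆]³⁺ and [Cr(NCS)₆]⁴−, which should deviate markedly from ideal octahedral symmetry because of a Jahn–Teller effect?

[Cr(NCS)₆]⁴−

[Cr(H₂O)₆]³⁺: Summing ligand charges against the +3 overall charge gives an oxidation state of +3 for chromium. Cr sits in group 6, so the d-electron count is 6 − 3 = 3. The d³ configuration leaves the e_g set evenly filled (or empty) — no strong Jahn–Teller driving force.
[Cr(NCS)₆]⁴−: Each isothiocyanate is −1; balancing the −4 overall charge requires Cr(II). Chromium is a group-6 element; Cr(II) is therefore d⁴. Isothiocyanate is a weak-field ligand for a first-row metal, so the complex is high-spin. The t₂g³e_g¹ (high-spin) configuration has an unevenly filled e_g set; the Jahn–Teller theorem predicts a tetragonal distortion (typically axial elongation) to lift the degeneracy.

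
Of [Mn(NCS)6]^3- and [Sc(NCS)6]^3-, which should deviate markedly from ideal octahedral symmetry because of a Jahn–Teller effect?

[Mn(NCS)6]^3-: Summing ligand charges against the −3 overall charge gives an oxidation state of +3 for manganese. Group 7 minus oxidation state 3 gives a d⁴ configuration. Isothiocyanate is a weak-field ligand for a first-row metal, so the complex is high-spin. The t₂g³e_g¹ (high-spin) configuration has an unevenly filled e_g set; the Jahn–Teller theorem predicts a tetragonal distortion (typically axial elongation) to lift the degeneracy.
[Sc(NCS)6]^3-: Each isothiocyanate is −1; balancing the −3 overall charge requires Sc(III). Sc sits in group 3, so the d-electron count is 3 − 3 = 0. The d⁰ configuration leaves the e_g set evenly filled (or empty) — no strong Jahn–Teller driving force.

[Mn(NCS)6]^3-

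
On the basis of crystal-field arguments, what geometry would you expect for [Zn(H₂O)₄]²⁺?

Water is neutral; balancing the +2 overall charge requires Zn(II).
Group 12 minus oxidation state 2 gives a d¹⁰ configuration.
Coordination number: 4.
A d¹⁰ ion has no crystal-field stabilisation preference between square planar and tetrahedral, so four ligands adopt the sterically favoured tetrahedral geometry.

tetrahedral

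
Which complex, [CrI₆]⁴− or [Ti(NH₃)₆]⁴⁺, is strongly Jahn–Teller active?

[CrI₆]⁴−

[CrI₆]⁴−: Summing ligand charges against the −4 overall charge gives an oxidation state of +2 for chromium. Group 6 minus oxidation state 2 gives a d⁴ configuration. Iodide is a weak-field ligand for a first-row metal, so the complex is high-spin. The t₂g³e_g¹ (high-spin) configuration has an unevenly filled e_g set; the Jahn–Teller theorem predicts a tetragonal distortion (typically axial elongation) to lift the degeneracy.
[Ti(NH₃)₆]⁴⁺: Ligand charges: ammonia is neutral. With an overall charge of +4 the titanium centre must be in the +4 oxidation state. Group 4 minus oxidation state 4 gives a d⁰ configuration. The d⁰ configuration leaves the e_g set evenly filled (or empty) — no strong Jahn–Teller driving force.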